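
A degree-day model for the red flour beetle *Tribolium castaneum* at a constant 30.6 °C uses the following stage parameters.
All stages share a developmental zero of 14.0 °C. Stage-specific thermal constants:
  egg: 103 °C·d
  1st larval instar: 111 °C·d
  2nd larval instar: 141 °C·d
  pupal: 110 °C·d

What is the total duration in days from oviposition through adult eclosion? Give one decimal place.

Daily accumulation at 30.6 °C = 30.6 − 14.0 = 16.6 DD/day.
Total K = 103 + 111 + 141 + 110 = 465 DD.
Total duration = 465 / 16.6 = 28.012 ≈ 28.0 days.

28.0 days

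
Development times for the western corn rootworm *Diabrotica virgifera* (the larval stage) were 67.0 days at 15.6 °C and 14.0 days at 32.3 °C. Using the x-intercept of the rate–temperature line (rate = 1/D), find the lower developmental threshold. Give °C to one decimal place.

11.2 °C

Under the model K = D·(T − T_b), so D₁·(T₁ − T_b) = D₂·(T₂ − T_b).
67.0·(15.6 − T_b) = 14.0·(32.3 − T_b)
T_b = (67.0·15.6 − 14.0·32.3) / (67.0 − 14.0) = 593.00 / 53.0 = 11.189 °C ≈ 11.2 °C.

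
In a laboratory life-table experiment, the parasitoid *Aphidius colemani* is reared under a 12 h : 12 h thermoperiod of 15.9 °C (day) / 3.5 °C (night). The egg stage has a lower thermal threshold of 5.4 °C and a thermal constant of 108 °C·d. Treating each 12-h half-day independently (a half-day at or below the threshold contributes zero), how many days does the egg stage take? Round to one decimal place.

20.6 days

Day half: max(0, 15.9 − 5.4) × 0.5 = 10.5 × 0.5 = 5.25 DD.
Night half: max(0, 3.5 − 5.4) × 0.5 = 0.0 × 0.5 = 0.00 DD.
Per 24 h: 5.25 DD/day.
Duration = 108 / 5.25 = 20.571 ≈ 20.6 days.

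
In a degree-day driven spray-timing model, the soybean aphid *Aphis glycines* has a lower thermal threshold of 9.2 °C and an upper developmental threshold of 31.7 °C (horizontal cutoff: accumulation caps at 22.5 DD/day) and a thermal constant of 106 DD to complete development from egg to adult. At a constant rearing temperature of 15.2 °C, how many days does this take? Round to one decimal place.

17.7 days

Daily accumulation = 15.2 − 9.2 = 6.0 DD/day.
Duration = 106 / 6.0 = 17.667 ≈ 17.7 days.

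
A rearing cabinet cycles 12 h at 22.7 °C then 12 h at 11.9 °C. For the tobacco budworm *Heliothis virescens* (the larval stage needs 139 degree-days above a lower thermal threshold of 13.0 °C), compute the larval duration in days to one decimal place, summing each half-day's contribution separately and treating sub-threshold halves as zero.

28.7 days

Day half: max(0, 22.7 − 13.0) × 0.5 = 9.7 × 0.5 = 4.85 DD.
Night half: max(0, 11.9 − 13.0) × 0.5 = 0.0 × 0.5 = 0.00 DD.
Per 24 h: 4.85 DD/day.
Duration = 139 / 4.85 = 28.660 ≈ 28.7 days.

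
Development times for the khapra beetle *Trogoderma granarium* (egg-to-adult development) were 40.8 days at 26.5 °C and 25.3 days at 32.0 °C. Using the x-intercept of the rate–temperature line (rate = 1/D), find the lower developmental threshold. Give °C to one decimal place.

17.5 °C

Under the model K = D·(T − T_b), so D₁·(T₁ − T_b) = D₂·(T₂ − T_b).
40.8·(26.5 − T_b) = 25.3·(32.0 − T_b)
T_b = (40.8·26.5 − 25.3·32.0) / (40.8 − 25.3) = 271.60 / 15.5 = 17.523 °C ≈ 17.5 °C.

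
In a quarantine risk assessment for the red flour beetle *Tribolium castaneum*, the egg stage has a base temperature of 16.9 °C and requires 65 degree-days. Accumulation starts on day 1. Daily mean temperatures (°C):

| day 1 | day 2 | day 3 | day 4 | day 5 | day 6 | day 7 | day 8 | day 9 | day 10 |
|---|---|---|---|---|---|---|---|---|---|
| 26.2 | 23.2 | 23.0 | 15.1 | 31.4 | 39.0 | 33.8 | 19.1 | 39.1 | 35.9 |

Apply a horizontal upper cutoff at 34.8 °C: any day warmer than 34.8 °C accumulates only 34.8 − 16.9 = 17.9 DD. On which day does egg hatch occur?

day 7

Daily DD above 16.9 °C (capped at 17.9): 9.3, 6.3, 6.1, 0.0, 14.5, 17.9, 16.9, 2.2, 17.9, 17.9.
Cumulative: 9.3, 15.6, 21.7, 21.7, 36.2, 54.1, 71.0, 73.2, 91.1, 109.0.
The total first reaches 65 DD on day 7.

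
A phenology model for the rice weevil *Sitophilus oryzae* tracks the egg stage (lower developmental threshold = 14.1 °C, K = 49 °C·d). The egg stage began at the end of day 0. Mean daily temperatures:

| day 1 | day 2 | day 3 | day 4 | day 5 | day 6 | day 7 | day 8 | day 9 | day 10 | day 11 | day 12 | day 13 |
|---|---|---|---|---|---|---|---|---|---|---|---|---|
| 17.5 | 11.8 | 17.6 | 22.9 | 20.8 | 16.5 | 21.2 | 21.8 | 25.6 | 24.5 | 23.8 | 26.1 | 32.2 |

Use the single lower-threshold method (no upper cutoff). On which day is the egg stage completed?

day 9

Daily DD above 14.1 °C: 3.4, 0.0, 3.5, 8.8, 6.7, 2.4, 7.1, 7.7, 11.5, 10.4, 9.7, 12.0, 18.1.
Cumulative: 3.4, 3.4, 6.9, 15.7, 22.4, 24.8, 31.9, 39.6, 51.1, 61.5, 71.2, 83.2, 101.3.
The total first reaches 49 DD on day 9.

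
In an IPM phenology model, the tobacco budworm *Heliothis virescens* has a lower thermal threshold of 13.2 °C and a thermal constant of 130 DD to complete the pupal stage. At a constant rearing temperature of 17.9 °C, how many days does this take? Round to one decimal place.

27.7 days

Daily accumulation = 17.9 − 13.2 = 4.7 DD/day.
Duration = 130 / 4.7 = 27.660 ≈ 27.7 days.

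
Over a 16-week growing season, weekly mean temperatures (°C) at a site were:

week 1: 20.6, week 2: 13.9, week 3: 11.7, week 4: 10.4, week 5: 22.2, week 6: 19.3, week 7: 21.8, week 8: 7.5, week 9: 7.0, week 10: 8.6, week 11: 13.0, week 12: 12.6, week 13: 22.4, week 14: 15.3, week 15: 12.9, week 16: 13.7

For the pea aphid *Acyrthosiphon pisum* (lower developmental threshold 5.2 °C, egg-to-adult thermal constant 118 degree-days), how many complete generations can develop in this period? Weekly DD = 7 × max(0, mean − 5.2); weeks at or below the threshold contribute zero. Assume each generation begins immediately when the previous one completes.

Weekly DD (7 × max(0, T̄ − 5.2)): 107.8, 60.9, 45.5, 36.4, 119.0, 98.7, 116.2, 16.1, 12.6, 23.8, 54.6, 51.8, 120.4, 70.7, 53.9, 59.5.
Season total = 1047.9 DD.
Complete generations = ⌊1047.9 / 118⌋ = 8.

8 generations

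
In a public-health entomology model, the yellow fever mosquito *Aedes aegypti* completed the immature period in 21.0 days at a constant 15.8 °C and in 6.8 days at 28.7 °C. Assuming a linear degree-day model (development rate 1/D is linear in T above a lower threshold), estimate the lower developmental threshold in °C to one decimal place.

9.6 °C

Linear rate model ⇒ the product D·(T − T_b) is constant across temperatures.
21.0·(15.8 − T_b) = 6.8·(28.7 − T_b)
T_b = (21.0·15.8 − 6.8·28.7) / (21.0 − 6.8) = 136.64 / 14.2 = 9.623 °C ≈ 9.6 °C.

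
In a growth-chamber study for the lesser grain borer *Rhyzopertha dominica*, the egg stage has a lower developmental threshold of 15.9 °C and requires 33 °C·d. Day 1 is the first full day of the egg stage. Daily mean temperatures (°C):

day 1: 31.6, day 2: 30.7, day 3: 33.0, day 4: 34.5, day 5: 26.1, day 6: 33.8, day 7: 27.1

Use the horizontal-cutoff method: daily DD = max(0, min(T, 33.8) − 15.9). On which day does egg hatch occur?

Daily DD above 15.9 °C (capped at 17.9): 15.7, 14.8, 17.1, 17.9, 10.2, 17.9, 11.2.
Cumulative: 15.7, 30.5, 47.6, 65.5, 75.7, 93.6, 104.8.
The total first reaches 33 DD on day 3.

day 3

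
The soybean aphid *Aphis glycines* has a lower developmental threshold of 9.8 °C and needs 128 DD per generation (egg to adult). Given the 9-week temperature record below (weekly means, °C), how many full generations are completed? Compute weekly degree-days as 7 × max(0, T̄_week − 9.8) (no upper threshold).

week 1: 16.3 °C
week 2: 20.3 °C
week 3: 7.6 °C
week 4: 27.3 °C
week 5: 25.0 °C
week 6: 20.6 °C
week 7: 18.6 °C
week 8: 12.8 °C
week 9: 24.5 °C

Weekly DD (7 × max(0, T̄ − 9.8)): 45.5, 73.5, 0.0, 122.5, 106.4, 75.6, 61.6, 21.0, 102.9.
Season total = 609.0 DD.
Complete generations = ⌊609.0 / 128⌋ = 4.

4 generations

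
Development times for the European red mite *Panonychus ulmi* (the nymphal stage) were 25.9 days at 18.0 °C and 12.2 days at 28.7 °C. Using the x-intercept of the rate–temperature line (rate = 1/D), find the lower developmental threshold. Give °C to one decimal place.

8.5 °C

Linear rate model ⇒ the product D·(T − T_b) is constant across temperatures.
25.9·(18.0 − T_b) = 12.2·(28.7 − T_b)
T_b = (25.9·18.0 − 12.2·28.7) / (25.9 − 12.2) = 116.06 / 13.7 = 8.472 °C ≈ 8.5 °C.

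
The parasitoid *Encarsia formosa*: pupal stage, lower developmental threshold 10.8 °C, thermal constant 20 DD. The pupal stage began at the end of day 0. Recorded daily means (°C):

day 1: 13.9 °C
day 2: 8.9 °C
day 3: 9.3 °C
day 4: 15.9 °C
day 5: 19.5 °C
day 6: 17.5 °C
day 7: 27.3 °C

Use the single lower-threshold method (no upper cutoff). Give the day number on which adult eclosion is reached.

Daily DD above 10.8 °C: 3.1, 0.0, 0.0, 5.1, 8.7, 6.7, 16.5.
Cumulative: 3.1, 3.1, 3.1, 8.2, 16.9, 23.6, 40.1.
The total first reaches 20 DD on day 6.

day 6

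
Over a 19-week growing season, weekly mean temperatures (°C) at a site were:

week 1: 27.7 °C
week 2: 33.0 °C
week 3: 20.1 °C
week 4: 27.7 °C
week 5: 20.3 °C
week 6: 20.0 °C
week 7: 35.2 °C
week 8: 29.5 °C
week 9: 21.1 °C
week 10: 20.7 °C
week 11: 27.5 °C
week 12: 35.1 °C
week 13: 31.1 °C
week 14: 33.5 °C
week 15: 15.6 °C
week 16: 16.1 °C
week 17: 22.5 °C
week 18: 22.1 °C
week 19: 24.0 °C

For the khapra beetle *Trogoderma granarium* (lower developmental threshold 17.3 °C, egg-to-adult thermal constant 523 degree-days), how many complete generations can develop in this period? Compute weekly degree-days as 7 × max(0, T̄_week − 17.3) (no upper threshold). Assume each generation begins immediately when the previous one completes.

2 generations

Weekly DD (7 × max(0, T̄ − 17.3)): 72.8, 109.9, 19.6, 72.8, 21.0, 18.9, 125.3, 85.4, 26.6, 23.8, 71.4, 124.6, 96.6, 113.4, 0.0, 0.0, 36.4, 33.6, 46.9.
Season total = 1099.0 DD.
Complete generations = ⌊1099.0 / 523⌋ = 2.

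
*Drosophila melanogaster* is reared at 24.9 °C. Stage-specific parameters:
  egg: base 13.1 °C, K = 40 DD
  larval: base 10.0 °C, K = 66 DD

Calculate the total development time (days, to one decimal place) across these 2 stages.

7.8 days

egg: 40 / (24.9 − 13.1) = 40 / 11.8 = 3.390 d.
larval: 66 / (24.9 − 10.0) = 66 / 14.9 = 4.430 d.
Sum = 7.819 ≈ 7.8 days.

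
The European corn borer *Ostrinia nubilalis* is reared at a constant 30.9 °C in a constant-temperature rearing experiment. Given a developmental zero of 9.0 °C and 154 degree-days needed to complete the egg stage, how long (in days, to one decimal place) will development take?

Daily accumulation = 30.9 − 9.0 = 21.9 DD/day.
Duration = 154 / 21.9 = 7.032 ≈ 7.0 days.

7.0 days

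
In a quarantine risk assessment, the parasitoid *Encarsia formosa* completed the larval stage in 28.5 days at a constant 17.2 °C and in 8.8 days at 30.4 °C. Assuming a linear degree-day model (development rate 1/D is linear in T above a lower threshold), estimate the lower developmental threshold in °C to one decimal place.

11.3 °C

Equal thermal constants: D₁(T₁ − T_b) = D₂(T₂ − T_b).
28.5·(17.2 − T_b) = 8.8·(30.4 − T_b)
T_b = (28.5·17.2 − 8.8·30.4) / (28.5 − 8.8) = 222.68 / 19.7 = 11.304 °C ≈ 11.3 °C.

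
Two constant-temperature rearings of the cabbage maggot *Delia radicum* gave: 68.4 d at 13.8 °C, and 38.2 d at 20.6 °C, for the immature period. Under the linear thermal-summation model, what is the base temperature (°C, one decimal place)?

Linear rate model ⇒ the product D·(T − T_b) is constant across temperatures.
68.4·(13.8 − T_b) = 38.2·(20.6 − T_b)
T_b = (68.4·13.8 − 38.2·20.6) / (68.4 − 38.2) = 157.00 / 30.2 = 5.199 °C ≈ 5.2 °C.

5.2 °C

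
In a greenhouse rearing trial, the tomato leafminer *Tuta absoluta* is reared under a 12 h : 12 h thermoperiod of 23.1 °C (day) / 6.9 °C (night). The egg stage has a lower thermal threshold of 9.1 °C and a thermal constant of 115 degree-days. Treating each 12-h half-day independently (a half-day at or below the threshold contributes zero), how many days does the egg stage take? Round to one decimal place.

Day half: max(0, 23.1 − 9.1) × 0.5 = 14.0 × 0.5 = 7.00 DD.
Night half: max(0, 6.9 − 9.1) × 0.5 = 0.0 × 0.5 = 0.00 DD.
Per 24 h: 7.00 DD/day.
Duration = 115 / 7.00 = 16.429 ≈ 16.4 days.

16.4 days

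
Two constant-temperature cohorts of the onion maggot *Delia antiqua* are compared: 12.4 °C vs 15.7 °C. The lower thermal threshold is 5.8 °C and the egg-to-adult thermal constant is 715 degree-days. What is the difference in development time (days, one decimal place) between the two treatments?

36.1 days

At 12.4 °C: 715 / (12.4 − 5.8) = 715 / 6.6 = 108.333 d.
At 15.7 °C: 715 / (15.7 − 5.8) = 715 / 9.9 = 72.222 d.
Difference = |108.333 − 72.222| = 36.111 ≈ 36.1 days.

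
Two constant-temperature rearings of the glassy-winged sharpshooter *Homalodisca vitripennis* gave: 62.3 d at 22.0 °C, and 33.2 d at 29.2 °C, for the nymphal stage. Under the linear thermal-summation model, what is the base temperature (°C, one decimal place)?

13.8 °C

Under the model K = D·(T − T_b), so D₁·(T₁ − T_b) = D₂·(T₂ − T_b).
62.3·(22.0 − T_b) = 33.2·(29.2 − T_b)
T_b = (62.3·22.0 − 33.2·29.2) / (62.3 − 33.2) = 401.16 / 29.1 = 13.786 °C ≈ 13.8 °C.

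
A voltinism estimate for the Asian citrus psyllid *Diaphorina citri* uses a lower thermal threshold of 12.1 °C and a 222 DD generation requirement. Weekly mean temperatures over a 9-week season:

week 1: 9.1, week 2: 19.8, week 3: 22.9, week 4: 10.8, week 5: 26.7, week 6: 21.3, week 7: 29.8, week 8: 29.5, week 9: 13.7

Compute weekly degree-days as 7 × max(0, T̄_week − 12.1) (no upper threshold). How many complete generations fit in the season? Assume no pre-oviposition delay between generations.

2 generations

Weekly DD (7 × max(0, T̄ − 12.1)): 0.0, 53.9, 75.6, 0.0, 102.2, 64.4, 123.9, 121.8, 11.2.
Season total = 553.0 DD.
Complete generations = ⌊553.0 / 222⌋ = 2.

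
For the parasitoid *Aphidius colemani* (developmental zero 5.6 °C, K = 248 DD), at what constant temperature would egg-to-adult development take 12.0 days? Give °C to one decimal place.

26.3 °C

Required daily accumulation = 248 / 12.0 = 20.667 DD/day.
T = T_base + 20.667 = 5.6 + 20.667 = 26.267 ≈ 26.3 °C.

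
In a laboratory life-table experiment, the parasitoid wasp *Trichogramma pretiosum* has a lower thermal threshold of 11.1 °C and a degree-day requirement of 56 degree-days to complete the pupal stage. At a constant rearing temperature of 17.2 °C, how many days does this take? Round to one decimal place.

9.2 days

Daily accumulation = 17.2 − 11.1 = 6.1 DD/day.
Duration = 56 / 6.1 = 9.180 ≈ 9.2 days.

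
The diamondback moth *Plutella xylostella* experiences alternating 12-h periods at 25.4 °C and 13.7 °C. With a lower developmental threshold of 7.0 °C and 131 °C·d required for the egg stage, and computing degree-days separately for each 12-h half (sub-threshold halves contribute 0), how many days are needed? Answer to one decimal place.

Day half: max(0, 25.4 − 7.0) × 0.5 = 18.4 × 0.5 = 9.20 DD.
Night half: max(0, 13.7 − 7.0) × 0.5 = 6.7 × 0.5 = 3.35 DD.
Per 24 h: 12.55 DD/day.
Duration = 131 / 12.55 = 10.438 ≈ 10.4 days.

10.4 days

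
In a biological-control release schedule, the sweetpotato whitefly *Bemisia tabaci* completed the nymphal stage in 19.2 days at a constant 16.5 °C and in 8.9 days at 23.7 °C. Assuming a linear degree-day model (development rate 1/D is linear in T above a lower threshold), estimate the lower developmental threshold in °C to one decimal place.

Linear rate model ⇒ the product D·(T − T_b) is constant across temperatures.
19.2·(16.5 − T_b) = 8.9·(23.7 − T_b)
T_b = (19.2·16.5 − 8.9·23.7) / (19.2 − 8.9) = 105.87 / 10.3 = 10.279 °C ≈ 10.3 °C.

10.3 °C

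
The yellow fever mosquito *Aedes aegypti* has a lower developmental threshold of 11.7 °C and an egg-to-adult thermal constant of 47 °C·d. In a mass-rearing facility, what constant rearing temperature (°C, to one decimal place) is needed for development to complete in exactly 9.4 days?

Required daily accumulation = 47 / 9.4 = 5.000 DD/day.
T = T_base + 5.000 = 11.7 + 5.000 = 16.700 ≈ 16.7 °C.

16.7 °C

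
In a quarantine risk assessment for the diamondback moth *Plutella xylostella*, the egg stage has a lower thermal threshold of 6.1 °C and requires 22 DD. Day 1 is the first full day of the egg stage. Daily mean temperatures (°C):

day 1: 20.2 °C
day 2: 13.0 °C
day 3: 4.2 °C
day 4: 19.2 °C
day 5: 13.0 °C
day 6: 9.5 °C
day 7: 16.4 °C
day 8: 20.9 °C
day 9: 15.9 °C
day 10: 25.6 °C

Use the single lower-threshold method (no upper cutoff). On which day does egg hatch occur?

day 4

Daily DD above 6.1 °C: 14.1, 6.9, 0.0, 13.1, 6.9, 3.4, 10.3, 14.8, 9.8, 19.5.
Cumulative: 14.1, 21.0, 21.0, 34.1, 41.0, 44.4, 54.7, 69.5, 79.3, 98.8.
The total first reaches 22 DD on day 4.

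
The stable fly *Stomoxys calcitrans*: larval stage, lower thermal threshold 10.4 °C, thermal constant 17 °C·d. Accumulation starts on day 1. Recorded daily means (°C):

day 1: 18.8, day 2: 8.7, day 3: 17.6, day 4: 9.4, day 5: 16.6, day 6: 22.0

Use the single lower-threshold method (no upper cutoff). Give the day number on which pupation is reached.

Daily DD above 10.4 °C: 8.4, 0.0, 7.2, 0.0, 6.2, 11.6.
Cumulative: 8.4, 8.4, 15.6, 15.6, 21.8, 33.4.
The total first reaches 17 DD on day 5.

day 5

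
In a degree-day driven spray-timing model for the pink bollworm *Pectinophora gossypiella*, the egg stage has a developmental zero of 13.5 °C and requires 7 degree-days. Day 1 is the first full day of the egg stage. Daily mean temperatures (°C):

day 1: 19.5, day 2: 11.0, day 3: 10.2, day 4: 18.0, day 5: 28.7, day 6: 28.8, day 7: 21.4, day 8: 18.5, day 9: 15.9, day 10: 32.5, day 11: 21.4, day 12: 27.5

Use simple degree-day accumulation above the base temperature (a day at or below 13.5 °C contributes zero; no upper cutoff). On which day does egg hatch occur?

day 4

Daily DD above 13.5 °C: 6.0, 0.0, 0.0, 4.5, 15.2, 15.3, 7.9, 5.0, 2.4, 19.0, 7.9, 14.0.
Cumulative: 6.0, 6.0, 6.0, 10.5, 25.7, 41.0, 48.9, 53.9, 56.3, 75.3, 83.2, 97.2.
The total first reaches 7 DD on day 4.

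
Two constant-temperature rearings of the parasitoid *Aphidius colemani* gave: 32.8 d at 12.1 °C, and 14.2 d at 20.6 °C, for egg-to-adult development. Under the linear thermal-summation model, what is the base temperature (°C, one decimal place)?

Equal thermal constants: D₁(T₁ − T_b) = D₂(T₂ − T_b).
32.8·(12.1 − T_b) = 14.2·(20.6 − T_b)
T_b = (32.8·12.1 − 14.2·20.6) / (32.8 − 14.2) = 104.36 / 18.6 = 5.611 °C ≈ 5.6 °C.

5.6 °C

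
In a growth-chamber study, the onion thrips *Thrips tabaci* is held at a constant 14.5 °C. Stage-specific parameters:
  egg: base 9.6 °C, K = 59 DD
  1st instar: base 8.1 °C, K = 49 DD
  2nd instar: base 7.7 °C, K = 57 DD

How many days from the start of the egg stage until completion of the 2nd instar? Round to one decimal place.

egg: 59 / (14.5 − 9.6) = 59 / 4.9 = 12.041 d.
1st instar: 49 / (14.5 − 8.1) = 49 / 6.4 = 7.656 d.
2nd instar: 57 / (14.5 − 7.7) = 57 / 6.8 = 8.382 d.
Sum = 28.079 ≈ 28.1 days.

28.1 days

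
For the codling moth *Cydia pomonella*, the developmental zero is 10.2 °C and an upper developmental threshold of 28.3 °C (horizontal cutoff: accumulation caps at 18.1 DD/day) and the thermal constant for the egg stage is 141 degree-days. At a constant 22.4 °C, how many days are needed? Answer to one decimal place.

11.6 days

Daily accumulation = 22.4 − 10.2 = 12.2 DD/day.
Duration = 141 / 12.2 = 11.557 ≈ 11.6 days.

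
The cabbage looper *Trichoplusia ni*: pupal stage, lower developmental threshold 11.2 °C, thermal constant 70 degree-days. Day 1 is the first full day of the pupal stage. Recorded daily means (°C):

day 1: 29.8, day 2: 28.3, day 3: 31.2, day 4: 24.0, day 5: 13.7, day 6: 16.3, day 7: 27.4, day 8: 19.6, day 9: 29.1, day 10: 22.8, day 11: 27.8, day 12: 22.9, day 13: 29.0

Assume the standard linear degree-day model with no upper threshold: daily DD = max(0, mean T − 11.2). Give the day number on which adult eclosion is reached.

day 5

Daily DD above 11.2 °C: 18.6, 17.1, 20.0, 12.8, 2.5, 5.1, 16.2, 8.4, 17.9, 11.6, 16.6, 11.7, 17.8.
Cumulative: 18.6, 35.7, 55.7, 68.5, 71.0, 76.1, 92.3, 100.7, 118.6, 130.2, 146.8, 158.5, 176.3.
The total first reaches 70 DD on day 5.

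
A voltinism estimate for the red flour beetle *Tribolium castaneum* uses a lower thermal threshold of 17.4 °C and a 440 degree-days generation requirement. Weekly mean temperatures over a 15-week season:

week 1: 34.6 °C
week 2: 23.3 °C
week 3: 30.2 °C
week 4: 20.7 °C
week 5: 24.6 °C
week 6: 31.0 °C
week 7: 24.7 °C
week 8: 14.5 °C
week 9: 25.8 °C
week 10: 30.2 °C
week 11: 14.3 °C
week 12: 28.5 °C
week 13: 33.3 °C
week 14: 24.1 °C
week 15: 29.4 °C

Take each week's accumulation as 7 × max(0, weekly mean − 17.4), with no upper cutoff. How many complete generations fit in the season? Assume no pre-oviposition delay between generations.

Weekly DD (7 × max(0, T̄ − 17.4)): 120.4, 41.3, 89.6, 23.1, 50.4, 95.2, 51.1, 0.0, 58.8, 89.6, 0.0, 77.7, 111.3, 46.9, 84.0.
Season total = 939.4 DD.
Complete generations = ⌊939.4 / 440⌋ = 2.

2 generations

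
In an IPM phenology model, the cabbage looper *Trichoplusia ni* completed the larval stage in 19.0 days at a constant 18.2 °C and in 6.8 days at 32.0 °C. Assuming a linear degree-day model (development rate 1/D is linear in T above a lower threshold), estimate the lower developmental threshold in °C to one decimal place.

10.5 °C

Linear rate model ⇒ the product D·(T − T_b) is constant across temperatures.
19.0·(18.2 − T_b) = 6.8·(32.0 − T_b)
T_b = (19.0·18.2 − 6.8·32.0) / (19.0 − 6.8) = 128.20 / 12.2 = 10.508 °C ≈ 10.5 °C.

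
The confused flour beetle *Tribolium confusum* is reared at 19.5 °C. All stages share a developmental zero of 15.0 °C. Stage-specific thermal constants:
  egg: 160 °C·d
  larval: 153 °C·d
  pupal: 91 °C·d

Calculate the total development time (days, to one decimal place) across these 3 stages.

89.8 days

Daily accumulation at 19.5 °C = 19.5 − 15.0 = 4.5 DD/day.
Total K = 160 + 153 + 91 = 404 DD.
Total duration = 404 / 4.5 = 89.778 ≈ 89.8 days.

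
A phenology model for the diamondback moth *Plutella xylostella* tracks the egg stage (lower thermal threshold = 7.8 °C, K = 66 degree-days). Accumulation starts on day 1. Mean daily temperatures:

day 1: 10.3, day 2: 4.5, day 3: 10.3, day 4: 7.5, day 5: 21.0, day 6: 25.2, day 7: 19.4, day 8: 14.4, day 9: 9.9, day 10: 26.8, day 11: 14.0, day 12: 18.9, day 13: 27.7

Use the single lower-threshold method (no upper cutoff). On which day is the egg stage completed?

day 10

Daily DD above 7.8 °C: 2.5, 0.0, 2.5, 0.0, 13.2, 17.4, 11.6, 6.6, 2.1, 19.0, 6.2, 11.1, 19.9.
Cumulative: 2.5, 2.5, 5.0, 5.0, 18.2, 35.6, 47.2, 53.8, 55.9, 74.9, 81.1, 92.2, 112.1.
The total first reaches 66 DD on day 10.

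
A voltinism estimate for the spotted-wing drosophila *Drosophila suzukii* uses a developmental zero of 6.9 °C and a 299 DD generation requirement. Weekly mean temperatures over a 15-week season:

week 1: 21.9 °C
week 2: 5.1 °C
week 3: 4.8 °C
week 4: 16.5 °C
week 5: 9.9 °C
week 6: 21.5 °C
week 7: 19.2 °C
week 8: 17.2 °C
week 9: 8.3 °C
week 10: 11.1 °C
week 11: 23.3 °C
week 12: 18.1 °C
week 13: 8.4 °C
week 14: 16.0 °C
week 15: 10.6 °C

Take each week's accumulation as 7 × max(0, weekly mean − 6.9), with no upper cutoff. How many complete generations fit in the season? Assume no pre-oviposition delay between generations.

Weekly DD (7 × max(0, T̄ − 6.9)): 105.0, 0.0, 0.0, 67.2, 21.0, 102.2, 86.1, 72.1, 9.8, 29.4, 114.8, 78.4, 10.5, 63.7, 25.9.
Season total = 786.1 DD.
Complete generations = ⌊786.1 / 299⌋ = 2.

2 generations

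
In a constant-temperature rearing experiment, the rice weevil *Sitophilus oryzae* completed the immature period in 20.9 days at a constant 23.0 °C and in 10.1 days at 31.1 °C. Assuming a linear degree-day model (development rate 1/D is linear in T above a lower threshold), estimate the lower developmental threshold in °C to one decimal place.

15.4 °C

Equal thermal constants: D₁(T₁ − T_b) = D₂(T₂ − T_b).
20.9·(23.0 − T_b) = 10.1·(31.1 − T_b)
T_b = (20.9·23.0 − 10.1·31.1) / (20.9 − 10.1) = 166.59 / 10.8 = 15.425 °C ≈ 15.4 °C.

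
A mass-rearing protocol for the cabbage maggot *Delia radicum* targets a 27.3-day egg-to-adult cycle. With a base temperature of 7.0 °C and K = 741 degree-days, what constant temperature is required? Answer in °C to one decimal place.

Required daily accumulation = 741 / 27.3 = 27.143 DD/day.
T = T_base + 27.143 = 7.0 + 27.143 = 34.143 ≈ 34.1 °C.

34.1 °C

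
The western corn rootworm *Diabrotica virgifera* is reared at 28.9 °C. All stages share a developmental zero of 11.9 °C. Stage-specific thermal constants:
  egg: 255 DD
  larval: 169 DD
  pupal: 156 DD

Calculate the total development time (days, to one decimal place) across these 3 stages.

Daily accumulation at 28.9 °C = 28.9 − 11.9 = 17.0 DD/day.
Total K = 255 + 169 + 156 = 580 DD.
Total duration = 580 / 17.0 = 34.118 ≈ 34.1 days.

34.1 days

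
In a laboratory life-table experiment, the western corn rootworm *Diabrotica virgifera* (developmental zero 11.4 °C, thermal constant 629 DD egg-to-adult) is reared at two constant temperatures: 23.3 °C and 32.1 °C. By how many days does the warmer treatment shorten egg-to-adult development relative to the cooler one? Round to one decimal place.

At 23.3 °C: 629 / (23.3 − 11.4) = 629 / 11.9 = 52.857 d.
At 32.1 °C: 629 / (32.1 − 11.4) = 629 / 20.7 = 30.386 d.
Difference = |52.857 − 30.386| = 22.471 ≈ 22.5 days.

22.5 days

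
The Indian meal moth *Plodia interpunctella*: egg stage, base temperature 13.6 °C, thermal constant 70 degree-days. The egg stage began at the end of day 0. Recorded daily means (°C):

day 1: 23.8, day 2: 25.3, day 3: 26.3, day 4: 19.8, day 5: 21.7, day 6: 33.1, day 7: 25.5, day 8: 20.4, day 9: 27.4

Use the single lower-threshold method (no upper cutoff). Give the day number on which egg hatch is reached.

day 7

Daily DD above 13.6 °C: 10.2, 11.7, 12.7, 6.2, 8.1, 19.5, 11.9, 6.8, 13.8.
Cumulative: 10.2, 21.9, 34.6, 40.8, 48.9, 68.4, 80.3, 87.1, 100.9.
The total first reaches 70 DD on day 7.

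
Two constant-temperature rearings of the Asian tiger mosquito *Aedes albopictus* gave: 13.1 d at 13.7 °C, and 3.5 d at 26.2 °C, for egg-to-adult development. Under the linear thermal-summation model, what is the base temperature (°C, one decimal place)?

9.1 °C

Under the model K = D·(T − T_b), so D₁·(T₁ − T_b) = D₂·(T₂ − T_b).
13.1·(13.7 − T_b) = 3.5·(26.2 − T_b)
T_b = (13.1·13.7 − 3.5·26.2) / (13.1 − 3.5) = 87.77 / 9.6 = 9.143 °C ≈ 9.1 °C.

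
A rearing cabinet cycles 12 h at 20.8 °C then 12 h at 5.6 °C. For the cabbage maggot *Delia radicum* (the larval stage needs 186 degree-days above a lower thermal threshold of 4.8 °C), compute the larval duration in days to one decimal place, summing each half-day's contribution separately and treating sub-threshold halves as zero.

Day half: max(0, 20.8 − 4.8) × 0.5 = 16.0 × 0.5 = 8.00 DD.
Night half: max(0, 5.6 − 4.8) × 0.5 = 0.8 × 0.5 = 0.40 DD.
Per 24 h: 8.40 DD/day.
Duration = 186 / 8.40 = 22.143 ≈ 22.1 days.

22.1 days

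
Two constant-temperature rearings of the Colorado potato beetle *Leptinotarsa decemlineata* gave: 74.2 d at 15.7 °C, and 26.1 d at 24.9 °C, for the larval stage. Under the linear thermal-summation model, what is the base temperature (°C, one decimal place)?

Under the model K = D·(T − T_b), so D₁·(T₁ − T_b) = D₂·(T₂ − T_b).
74.2·(15.7 − T_b) = 26.1·(24.9 − T_b)
T_b = (74.2·15.7 − 26.1·24.9) / (74.2 − 26.1) = 515.05 / 48.1 = 10.708 °C ≈ 10.7 °C.

10.7 °C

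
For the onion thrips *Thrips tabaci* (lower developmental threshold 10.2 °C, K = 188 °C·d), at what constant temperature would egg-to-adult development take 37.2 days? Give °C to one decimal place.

Required daily accumulation = 188 / 37.2 = 5.054 DD/day.
T = T_base + 5.054 = 10.2 + 5.054 = 15.254 ≈ 15.3 °C.

15.3 °C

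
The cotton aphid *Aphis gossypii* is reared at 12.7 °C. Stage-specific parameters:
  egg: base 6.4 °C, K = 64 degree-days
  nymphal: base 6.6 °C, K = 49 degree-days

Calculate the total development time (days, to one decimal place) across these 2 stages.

egg: 64 / (12.7 − 6.4) = 64 / 6.3 = 10.159 d.
nymphal: 49 / (12.7 − 6.6) = 49 / 6.1 = 8.033 d.
Sum = 18.192 ≈ 18.2 days.

18.2 days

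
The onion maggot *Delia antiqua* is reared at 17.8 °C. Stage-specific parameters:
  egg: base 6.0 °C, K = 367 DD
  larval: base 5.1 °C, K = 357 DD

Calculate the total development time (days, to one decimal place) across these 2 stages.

59.2 days

egg: 367 / (17.8 − 6.0) = 367 / 11.8 = 31.102 d.
larval: 357 / (17.8 − 5.1) = 357 / 12.7 = 28.110 d.
Sum = 59.212 ≈ 59.2 days.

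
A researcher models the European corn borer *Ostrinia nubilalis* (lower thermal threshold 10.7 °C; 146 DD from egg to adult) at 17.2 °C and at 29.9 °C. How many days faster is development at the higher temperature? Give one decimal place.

14.9 days

At 17.2 °C: 146 / (17.2 − 10.7) = 146 / 6.5 = 22.462 d.
At 29.9 °C: 146 / (29.9 − 10.7) = 146 / 19.2 = 7.604 d.
Difference = |22.462 − 7.604| = 14.857 ≈ 14.9 days.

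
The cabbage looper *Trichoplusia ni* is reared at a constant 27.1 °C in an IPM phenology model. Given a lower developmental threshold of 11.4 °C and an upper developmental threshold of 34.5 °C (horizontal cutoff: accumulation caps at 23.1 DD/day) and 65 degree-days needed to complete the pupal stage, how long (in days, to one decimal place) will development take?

4.1 days

Daily accumulation = 27.1 − 11.4 = 15.7 DD/day.
Duration = 65 / 15.7 = 4.140 ≈ 4.1 days.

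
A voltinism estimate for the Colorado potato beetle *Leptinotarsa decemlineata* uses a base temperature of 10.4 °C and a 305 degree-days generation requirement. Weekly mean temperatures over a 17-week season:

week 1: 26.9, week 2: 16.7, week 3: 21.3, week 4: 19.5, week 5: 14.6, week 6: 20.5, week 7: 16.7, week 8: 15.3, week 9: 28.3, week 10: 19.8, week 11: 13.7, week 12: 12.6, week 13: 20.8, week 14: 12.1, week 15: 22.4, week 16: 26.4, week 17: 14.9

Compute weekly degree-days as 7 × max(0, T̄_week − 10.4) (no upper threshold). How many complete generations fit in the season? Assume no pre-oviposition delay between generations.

3 generations

Weekly DD (7 × max(0, T̄ − 10.4)): 115.5, 44.1, 76.3, 63.7, 29.4, 70.7, 44.1, 34.3, 125.3, 65.8, 23.1, 15.4, 72.8, 11.9, 84.0, 112.0, 31.5.
Season total = 1019.9 DD.
Complete generations = ⌊1019.9 / 305⌋ = 3.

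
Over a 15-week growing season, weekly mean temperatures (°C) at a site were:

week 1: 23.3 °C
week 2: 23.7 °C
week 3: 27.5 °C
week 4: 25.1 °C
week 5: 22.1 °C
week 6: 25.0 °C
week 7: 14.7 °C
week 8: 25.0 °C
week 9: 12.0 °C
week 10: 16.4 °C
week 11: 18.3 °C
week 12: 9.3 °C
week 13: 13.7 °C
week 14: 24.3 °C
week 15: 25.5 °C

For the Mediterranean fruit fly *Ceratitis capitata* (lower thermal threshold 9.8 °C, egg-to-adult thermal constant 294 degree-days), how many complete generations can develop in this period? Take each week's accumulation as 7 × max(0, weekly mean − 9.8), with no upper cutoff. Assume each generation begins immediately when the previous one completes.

3 generations

Weekly DD (7 × max(0, T̄ − 9.8)): 94.5, 97.3, 123.9, 107.1, 86.1, 106.4, 34.3, 106.4, 15.4, 46.2, 59.5, 0.0, 27.3, 101.5, 109.9.
Season total = 1115.8 DD.
Complete generations = ⌊1115.8 / 294⌋ = 3.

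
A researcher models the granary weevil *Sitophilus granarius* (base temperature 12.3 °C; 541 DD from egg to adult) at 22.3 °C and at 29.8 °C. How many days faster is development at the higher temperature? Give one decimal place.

At 22.3 °C: 541 / (22.3 − 12.3) = 541 / 10.0 = 54.100 d.
At 29.8 °C: 541 / (29.8 − 12.3) = 541 / 17.5 = 30.914 d.
Difference = |54.100 − 30.914| = 23.186 ≈ 23.2 days.

23.2 days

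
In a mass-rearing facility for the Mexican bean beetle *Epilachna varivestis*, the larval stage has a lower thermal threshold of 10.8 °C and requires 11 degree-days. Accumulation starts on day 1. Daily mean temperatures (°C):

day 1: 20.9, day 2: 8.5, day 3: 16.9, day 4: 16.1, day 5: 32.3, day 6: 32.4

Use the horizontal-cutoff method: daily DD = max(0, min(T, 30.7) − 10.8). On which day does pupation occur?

day 3

Daily DD above 10.8 °C (capped at 19.9): 10.1, 0.0, 6.1, 5.3, 19.9, 19.9.
Cumulative: 10.1, 10.1, 16.2, 21.5, 41.4, 61.3.
The total first reaches 11 DD on day 3.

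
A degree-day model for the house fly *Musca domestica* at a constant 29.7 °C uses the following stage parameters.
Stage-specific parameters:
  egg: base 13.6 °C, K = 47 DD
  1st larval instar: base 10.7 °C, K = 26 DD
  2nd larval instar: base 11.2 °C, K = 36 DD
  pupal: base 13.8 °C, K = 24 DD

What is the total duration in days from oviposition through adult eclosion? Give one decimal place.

7.7 days

egg: 47 / (29.7 − 13.6) = 47 / 16.1 = 2.919 d.
1st larval instar: 26 / (29.7 − 10.7) = 26 / 19.0 = 1.368 d.
2nd larval instar: 36 / (29.7 − 11.2) = 36 / 18.5 = 1.946 d.
pupal: 24 / (29.7 − 13.8) = 24 / 15.9 = 1.509 d.
Sum = 7.743 ≈ 7.7 days.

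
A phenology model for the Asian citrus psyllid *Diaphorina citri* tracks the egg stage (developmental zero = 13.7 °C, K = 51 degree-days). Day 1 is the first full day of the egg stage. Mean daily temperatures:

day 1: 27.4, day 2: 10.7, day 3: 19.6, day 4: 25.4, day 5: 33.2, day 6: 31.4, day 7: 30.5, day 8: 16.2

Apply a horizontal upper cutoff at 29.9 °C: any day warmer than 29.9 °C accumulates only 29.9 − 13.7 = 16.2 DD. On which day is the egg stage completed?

Daily DD above 13.7 °C (capped at 16.2): 13.7, 0.0, 5.9, 11.7, 16.2, 16.2, 16.2, 2.5.
Cumulative: 13.7, 13.7, 19.6, 31.3, 47.5, 63.7, 79.9, 82.4.
The total first reaches 51 DD on day 6.

day 6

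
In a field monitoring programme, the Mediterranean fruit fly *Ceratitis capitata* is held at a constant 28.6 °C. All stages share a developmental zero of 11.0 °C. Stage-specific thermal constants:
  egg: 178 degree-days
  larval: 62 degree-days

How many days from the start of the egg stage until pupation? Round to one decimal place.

Daily accumulation at 28.6 °C = 28.6 − 11.0 = 17.6 DD/day.
Total K = 178 + 62 = 240 DD.
Total duration = 240 / 17.6 = 13.636 ≈ 13.6 days.

13.6 days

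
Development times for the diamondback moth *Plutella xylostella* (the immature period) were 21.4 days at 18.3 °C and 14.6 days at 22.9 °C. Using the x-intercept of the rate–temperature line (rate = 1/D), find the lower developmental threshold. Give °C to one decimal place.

8.4 °C

Equal thermal constants: D₁(T₁ − T_b) = D₂(T₂ − T_b).
21.4·(18.3 − T_b) = 14.6·(22.9 − T_b)
T_b = (21.4·18.3 − 14.6·22.9) / (21.4 − 14.6) = 57.28 / 6.8 = 8.424 °C ≈ 8.4 °C.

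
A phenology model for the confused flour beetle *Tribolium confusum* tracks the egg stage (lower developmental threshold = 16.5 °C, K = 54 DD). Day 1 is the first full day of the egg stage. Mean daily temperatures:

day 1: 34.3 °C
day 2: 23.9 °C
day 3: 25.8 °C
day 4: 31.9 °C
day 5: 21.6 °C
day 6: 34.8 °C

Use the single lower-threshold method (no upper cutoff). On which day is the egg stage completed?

Daily DD above 16.5 °C: 17.8, 7.4, 9.3, 15.4, 5.1, 18.3.
Cumulative: 17.8, 25.2, 34.5, 49.9, 55.0, 73.3.
The total first reaches 54 DD on day 5.

day 5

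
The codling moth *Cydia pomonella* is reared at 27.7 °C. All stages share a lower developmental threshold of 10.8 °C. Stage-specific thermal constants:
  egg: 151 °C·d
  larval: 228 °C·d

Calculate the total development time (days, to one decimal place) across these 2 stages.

Daily accumulation at 27.7 °C = 27.7 − 10.8 = 16.9 DD/day.
Total K = 151 + 228 = 379 DD.
Total duration = 379 / 16.9 = 22.426 ≈ 22.4 days.

22.4 days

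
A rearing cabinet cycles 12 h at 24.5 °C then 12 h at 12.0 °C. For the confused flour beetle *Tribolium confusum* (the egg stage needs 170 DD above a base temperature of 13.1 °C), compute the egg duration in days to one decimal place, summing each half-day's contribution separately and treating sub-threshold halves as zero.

29.8 days

Day half: max(0, 24.5 − 13.1) × 0.5 = 11.4 × 0.5 = 5.70 DD.
Night half: max(0, 12.0 − 13.1) × 0.5 = 0.0 × 0.5 = 0.00 DD.
Per 24 h: 5.70 DD/day.
Duration = 170 / 5.70 = 29.825 ≈ 29.8 days.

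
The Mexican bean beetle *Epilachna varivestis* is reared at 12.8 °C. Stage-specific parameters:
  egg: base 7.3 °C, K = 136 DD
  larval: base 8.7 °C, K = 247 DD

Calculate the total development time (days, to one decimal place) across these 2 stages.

85.0 days

egg: 136 / (12.8 − 7.3) = 136 / 5.5 = 24.727 d.
larval: 247 / (12.8 − 8.7) = 247 / 4.1 = 60.244 d.
Sum = 84.971 ≈ 85.0 days.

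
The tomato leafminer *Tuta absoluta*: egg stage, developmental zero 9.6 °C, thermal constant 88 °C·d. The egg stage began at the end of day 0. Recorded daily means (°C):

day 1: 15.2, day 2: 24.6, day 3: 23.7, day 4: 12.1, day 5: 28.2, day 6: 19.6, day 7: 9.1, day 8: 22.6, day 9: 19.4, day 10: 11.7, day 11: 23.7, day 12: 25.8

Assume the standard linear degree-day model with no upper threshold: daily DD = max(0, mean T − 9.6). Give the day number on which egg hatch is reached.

Daily DD above 9.6 °C: 5.6, 15.0, 14.1, 2.5, 18.6, 10.0, 0.0, 13.0, 9.8, 2.1, 14.1, 16.2.
Cumulative: 5.6, 20.6, 34.7, 37.2, 55.8, 65.8, 65.8, 78.8, 88.6, 90.7, 104.8, 121.0.
The total first reaches 88 DD on day 9.

day 9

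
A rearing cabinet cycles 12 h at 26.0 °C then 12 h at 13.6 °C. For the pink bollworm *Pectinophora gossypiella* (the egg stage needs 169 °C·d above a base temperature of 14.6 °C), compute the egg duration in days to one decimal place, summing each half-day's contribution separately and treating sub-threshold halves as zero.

29.6 days

Day half: max(0, 26.0 − 14.6) × 0.5 = 11.4 × 0.5 = 5.70 DD.
Night half: max(0, 13.6 − 14.6) × 0.5 = 0.0 × 0.5 = 0.00 DD.
Per 24 h: 5.70 DD/day.
Duration = 169 / 5.70 = 29.649 ≈ 29.6 days.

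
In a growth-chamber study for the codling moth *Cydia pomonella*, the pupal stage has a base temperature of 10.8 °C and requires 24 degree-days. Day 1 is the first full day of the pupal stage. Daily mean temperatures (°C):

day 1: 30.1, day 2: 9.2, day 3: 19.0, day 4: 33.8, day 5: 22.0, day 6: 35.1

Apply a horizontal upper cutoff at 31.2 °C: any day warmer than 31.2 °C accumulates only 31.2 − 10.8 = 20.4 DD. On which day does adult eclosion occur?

Daily DD above 10.8 °C (capped at 20.4): 19.3, 0.0, 8.2, 20.4, 11.2, 20.4.
Cumulative: 19.3, 19.3, 27.5, 47.9, 59.1, 79.5.
The total first reaches 24 DD on day 3.

day 3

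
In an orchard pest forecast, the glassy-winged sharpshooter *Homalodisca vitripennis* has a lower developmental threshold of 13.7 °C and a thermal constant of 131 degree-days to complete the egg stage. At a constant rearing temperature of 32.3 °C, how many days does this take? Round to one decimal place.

7.0 days

Daily accumulation = 32.3 − 13.7 = 18.6 DD/day.
Duration = 131 / 18.6 = 7.043 ≈ 7.0 days.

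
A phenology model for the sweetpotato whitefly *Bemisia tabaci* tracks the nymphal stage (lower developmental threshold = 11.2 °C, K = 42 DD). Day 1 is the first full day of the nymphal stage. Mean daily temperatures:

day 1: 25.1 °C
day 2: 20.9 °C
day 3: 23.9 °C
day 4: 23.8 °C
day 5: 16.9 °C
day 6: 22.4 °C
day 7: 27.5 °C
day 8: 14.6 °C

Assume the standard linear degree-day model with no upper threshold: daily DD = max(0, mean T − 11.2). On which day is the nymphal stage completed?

Daily DD above 11.2 °C: 13.9, 9.7, 12.7, 12.6, 5.7, 11.2, 16.3, 3.4.
Cumulative: 13.9, 23.6, 36.3, 48.9, 54.6, 65.8, 82.1, 85.5.
The total first reaches 42 DD on day 4.

day 4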